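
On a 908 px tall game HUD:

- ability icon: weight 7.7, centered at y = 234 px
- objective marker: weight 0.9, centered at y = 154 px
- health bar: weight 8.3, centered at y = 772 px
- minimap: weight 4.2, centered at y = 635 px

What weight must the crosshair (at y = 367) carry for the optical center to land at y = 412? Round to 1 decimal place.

Existing Σw = 21.1 (7.7 + 0.9 + 8.3 + 4.2); existing moment 7.7·234 + 0.9·154 + 8.3·772 + 4.2·635 = 11015.0.
Balance at y = 412 requires (11015.0 + w·367) / (21.1 + w) = 412.
Rearranging, w·(367 − 412) = 412·21.1 − 11015.0 = -2321.8, so w ≈ -2321.8/-45 = 51.60.

w ≈ 51.6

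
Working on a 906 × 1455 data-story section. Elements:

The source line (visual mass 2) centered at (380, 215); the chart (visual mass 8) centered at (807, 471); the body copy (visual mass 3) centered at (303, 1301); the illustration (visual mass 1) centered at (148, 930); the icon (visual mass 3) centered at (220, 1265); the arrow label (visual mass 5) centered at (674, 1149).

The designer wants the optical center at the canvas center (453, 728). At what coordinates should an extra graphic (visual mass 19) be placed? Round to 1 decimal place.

New total weight: (2 + 8 + 3 + 1 + 3 + 5) + 19 = 41.
Along x: (12303 + 19·x) / 41 = 453 (existing moment 2·380 + 8·807 + 3·303 + 1·148 + 3·220 + 5·674 = 12303) ⇒ x = (18573 − 12303) / 19 ≈ 330.00.
Along y: (18571 + 19·y) / 41 = 728 (existing moment 2·215 + 8·471 + 3·1301 + 1·930 + 3·1265 + 5·1149 = 18571) ⇒ y = (29848 − 18571) / 19 ≈ 593.53.

(330.0, 593.5)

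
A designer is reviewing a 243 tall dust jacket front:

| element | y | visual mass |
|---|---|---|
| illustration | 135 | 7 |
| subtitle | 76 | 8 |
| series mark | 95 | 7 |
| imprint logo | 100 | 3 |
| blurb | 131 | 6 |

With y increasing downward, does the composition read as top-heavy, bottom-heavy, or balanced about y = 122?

Weights sum to 7 + 8 + 7 + 3 + 6 = 31.
Σw·y = 7·135 + 8·76 + 7·95 + 3·100 + 6·131 = 3304, so ȳ = 3304/31 ≈ 106.58.
106.6 lies above (smaller y than) the midline 122, so the layout is top-heavy.

top-heavy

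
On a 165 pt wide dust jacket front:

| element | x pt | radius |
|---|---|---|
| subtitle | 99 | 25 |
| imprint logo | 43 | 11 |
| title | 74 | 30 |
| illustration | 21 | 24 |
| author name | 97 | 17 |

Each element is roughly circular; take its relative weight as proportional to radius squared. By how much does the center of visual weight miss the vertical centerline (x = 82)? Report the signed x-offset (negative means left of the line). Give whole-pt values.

≈ -13 pt

r² weights: subtitle 25² = 625, imprint logo 11² = 121, title 30² = 900, illustration 24² = 576, author name 17² = 289. Total = 2511.
Σw·x = 625·99 + 121·43 + 900·74 + 576·21 + 289·97 = 173807, so x̄ = 173807/2511 ≈ 69.22.
Difference: 69.22 − 82 ≈ -12.78.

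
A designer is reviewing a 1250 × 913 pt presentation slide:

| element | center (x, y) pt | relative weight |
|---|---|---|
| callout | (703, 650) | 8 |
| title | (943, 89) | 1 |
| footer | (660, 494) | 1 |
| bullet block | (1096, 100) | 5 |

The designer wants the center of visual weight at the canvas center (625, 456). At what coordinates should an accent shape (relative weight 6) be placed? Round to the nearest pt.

(70, 549)

After adding the accent shape, total weight = 8 + 1 + 1 + 5 + 6 = 21.
x: need Σw·x = 21·625 = 13125. Existing = 8·703 + 1·943 + 1·660 + 5·1096 = 12707. Remainder 418 / 6 ≈ 69.67.
y: need Σw·y = 21·456 = 9576. Existing = 8·650 + 1·89 + 1·494 + 5·100 = 6283. Remainder 3293 / 6 ≈ 548.83.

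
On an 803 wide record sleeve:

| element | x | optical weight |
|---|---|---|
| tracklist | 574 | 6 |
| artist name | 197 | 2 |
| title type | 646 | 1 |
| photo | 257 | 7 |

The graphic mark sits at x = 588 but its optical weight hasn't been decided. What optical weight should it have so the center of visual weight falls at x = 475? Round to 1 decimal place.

w ≈ 11.7

Existing Σw = 16 (6 + 2 + 1 + 7); existing moment 6·574 + 2·197 + 1·646 + 7·257 = 6283.
For the centroid to hit 475: (6283 + w·588) / (16 + w) = 475.
Solving: w = (475·16 − 6283) / (588 − 475) = 1317 / 113 ≈ 11.65.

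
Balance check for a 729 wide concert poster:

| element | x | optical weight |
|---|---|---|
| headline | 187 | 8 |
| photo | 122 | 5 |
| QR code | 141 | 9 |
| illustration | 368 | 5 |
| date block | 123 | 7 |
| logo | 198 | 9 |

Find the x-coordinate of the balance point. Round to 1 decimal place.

x ≈ 182.7

Total weight = 8 + 5 + 9 + 5 + 7 + 9 = 43.
Σw·x = 8·187 + 5·122 + 9·141 + 5·368 + 7·123 + 9·198 = 7858, so x̄ = 7858/43 ≈ 182.74.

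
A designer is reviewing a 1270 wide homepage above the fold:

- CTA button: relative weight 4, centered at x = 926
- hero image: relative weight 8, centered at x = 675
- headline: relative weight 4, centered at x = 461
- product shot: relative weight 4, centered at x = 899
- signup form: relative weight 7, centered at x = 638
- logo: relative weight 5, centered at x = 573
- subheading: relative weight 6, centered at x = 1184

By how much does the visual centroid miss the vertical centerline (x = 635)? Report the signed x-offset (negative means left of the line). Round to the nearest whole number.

≈ 128

Total weight = 4 + 8 + 4 + 4 + 7 + 5 + 6 = 38.
Σw·x = 28979; x̄ = 28979/38 ≈ 762.61.
Difference: 762.61 − 635 ≈ 127.61.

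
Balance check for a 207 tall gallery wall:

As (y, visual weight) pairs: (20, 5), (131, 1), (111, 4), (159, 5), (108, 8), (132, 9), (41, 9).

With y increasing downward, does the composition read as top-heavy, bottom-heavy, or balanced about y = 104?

top-heavy

Total weight = 5 + 1 + 4 + 5 + 8 + 9 + 9 = 41.
y: moment 3891 / weight 41 ≈ 94.90
Since 94.9 is above (smaller y than) 104, the composition reads top-heavy.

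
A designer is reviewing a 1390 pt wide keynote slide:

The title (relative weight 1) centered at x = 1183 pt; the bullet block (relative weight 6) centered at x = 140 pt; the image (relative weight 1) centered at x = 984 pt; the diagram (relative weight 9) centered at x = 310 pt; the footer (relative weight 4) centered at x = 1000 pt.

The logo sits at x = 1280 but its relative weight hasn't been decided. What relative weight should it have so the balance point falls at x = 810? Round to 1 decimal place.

w ≈ 15.3

Fixed elements: Σw = 1 + 6 + 1 + 9 + 4 = 21, Σw·x = 1·1183 + 6·140 + 1·984 + 9·310 + 4·1000 = 9797.
Set Σw·x/Σw = 810: (9797 + 1280w) = 810·(21 + w).
Rearranging, w·(1280 − 810) = 810·21 − 9797 = 7213, so w ≈ 7213/470 = 15.35.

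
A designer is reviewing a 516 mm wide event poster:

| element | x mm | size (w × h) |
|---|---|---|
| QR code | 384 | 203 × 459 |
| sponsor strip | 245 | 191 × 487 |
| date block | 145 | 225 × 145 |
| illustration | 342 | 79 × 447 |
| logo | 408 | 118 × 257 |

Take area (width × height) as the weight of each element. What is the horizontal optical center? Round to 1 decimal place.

Taking area as weight: QR code 203·459 = 93177, sponsor strip 191·487 = 93017, date block 225·145 = 32625, illustration 79·447 = 35313, logo 118·257 = 30326. Sum 284458.
Σw·x = 93177·384 + 93017·245 + 32625·145 + 35313·342 + 30326·408 = 87749812, so x̄ = 87749812/284458 ≈ 308.48.

x ≈ 308.5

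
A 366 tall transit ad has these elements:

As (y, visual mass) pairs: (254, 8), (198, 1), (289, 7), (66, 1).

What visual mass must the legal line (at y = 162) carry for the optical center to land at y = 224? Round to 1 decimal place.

Known weights sum to 8 + 1 + 7 + 1 = 17; their moment is 8·254 + 1·198 + 7·289 + 1·66 = 4319.
For the centroid to hit 224: (4319 + w·162) / (17 + w) = 224.
Solving: w = (224·17 − 4319) / (162 − 224) = -511 / -62 ≈ 8.24.

w ≈ 8.2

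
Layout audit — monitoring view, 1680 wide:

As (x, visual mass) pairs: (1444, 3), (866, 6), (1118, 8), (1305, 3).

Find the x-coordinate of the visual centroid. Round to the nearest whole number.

Total weight = 3 + 6 + 8 + 3 = 20.
x: (3·1444 + 6·866 + 8·1118 + 3·1305) / 20 = 22387 / 20 ≈ 1119.35

x ≈ 1119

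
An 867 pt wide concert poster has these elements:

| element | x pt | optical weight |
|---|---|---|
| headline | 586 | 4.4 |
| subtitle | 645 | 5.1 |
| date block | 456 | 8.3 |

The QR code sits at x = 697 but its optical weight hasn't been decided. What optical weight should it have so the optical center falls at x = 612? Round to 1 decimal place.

w ≈ 14.6

Known weights sum to 4.4 + 5.1 + 8.3 = 17.8; their moment is 4.4·586 + 5.1·645 + 8.3·456 = 9652.7.
Balance at x = 612 requires (9652.7 + w·697) / (17.8 + w) = 612.
Solving: w = (612·17.8 − 9652.7) / (697 − 612) = 1240.9 / 85 ≈ 14.60.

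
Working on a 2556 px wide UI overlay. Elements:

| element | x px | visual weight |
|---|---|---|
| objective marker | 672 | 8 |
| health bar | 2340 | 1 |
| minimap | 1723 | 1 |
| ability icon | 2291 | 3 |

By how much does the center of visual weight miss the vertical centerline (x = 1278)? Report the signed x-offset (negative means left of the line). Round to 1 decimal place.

Σw = 8 + 1 + 1 + 3 = 13.
x: (8·672 + 1·2340 + 1·1723 + 3·2291) / 13 = 16312 / 13 ≈ 1254.77
Difference: 1254.77 − 1278 ≈ -23.23.

≈ -23.2 px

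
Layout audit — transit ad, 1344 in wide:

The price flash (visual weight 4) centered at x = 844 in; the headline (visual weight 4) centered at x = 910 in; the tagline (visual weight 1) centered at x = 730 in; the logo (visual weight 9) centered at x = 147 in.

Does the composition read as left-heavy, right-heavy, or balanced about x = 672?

Σw = 4 + 4 + 1 + 9 = 18.
x-moment: 4·844 + 4·910 + 1·730 + 9·147 = 9069; centroid 9069/18 ≈ 503.83.
503.8 vs midline 672 → left-heavy.

left-heavy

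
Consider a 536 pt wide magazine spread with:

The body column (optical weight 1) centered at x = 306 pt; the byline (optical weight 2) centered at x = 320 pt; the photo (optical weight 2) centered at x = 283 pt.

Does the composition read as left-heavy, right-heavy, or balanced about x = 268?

Total weight = 1 + 2 + 2 = 5.
Σw·x = 1·306 + 2·320 + 2·283 = 1512, so x̄ = 1512/5 ≈ 302.40.
Since 302.4 is right of 268, the composition reads right-heavy.

right-heavy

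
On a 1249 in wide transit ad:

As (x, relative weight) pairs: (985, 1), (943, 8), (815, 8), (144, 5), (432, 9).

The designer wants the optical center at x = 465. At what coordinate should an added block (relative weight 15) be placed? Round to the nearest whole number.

With the added block, Σw becomes 1 + 8 + 8 + 5 + 9 + 15 = 46.
Along x: (19657 + 15·x) / 46 = 465 (existing moment 1·985 + 8·943 + 8·815 + 5·144 + 9·432 = 19657) ⇒ x = (21390 − 19657) / 15 ≈ 115.53.

x ≈ 116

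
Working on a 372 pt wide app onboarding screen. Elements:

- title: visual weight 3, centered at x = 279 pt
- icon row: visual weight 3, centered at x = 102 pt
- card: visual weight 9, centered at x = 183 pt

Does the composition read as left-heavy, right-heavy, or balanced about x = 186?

Σw = 3 + 3 + 9 = 15.
Σw·x = 3·279 + 3·102 + 9·183 = 2790, so x̄ = 2790/15 ≈ 186.00.
The centroid 186.00 matches the midline at 186, so the layout is balanced.

balanced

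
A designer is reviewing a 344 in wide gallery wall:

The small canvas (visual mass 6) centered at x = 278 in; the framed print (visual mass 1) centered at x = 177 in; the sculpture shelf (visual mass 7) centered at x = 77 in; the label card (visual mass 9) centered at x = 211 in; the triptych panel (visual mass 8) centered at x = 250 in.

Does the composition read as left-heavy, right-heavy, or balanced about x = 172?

Σw = 6 + 1 + 7 + 9 + 8 = 31.
x: (6·278 + 1·177 + 7·77 + 9·211 + 8·250) / 31 = 6283 / 31 ≈ 202.68
Since 202.7 is right of 172, the composition reads right-heavy.

right-heavy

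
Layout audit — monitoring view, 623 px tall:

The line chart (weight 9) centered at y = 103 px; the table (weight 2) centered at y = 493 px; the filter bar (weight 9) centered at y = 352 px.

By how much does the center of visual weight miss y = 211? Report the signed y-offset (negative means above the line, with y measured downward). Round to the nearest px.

Weights sum to 9 + 2 + 9 = 20.
y-moment: 9·103 + 2·493 + 9·352 = 5081; centroid 5081/20 ≈ 254.05.
Difference: 254.05 − 211 ≈ 43.05.

≈ 43 px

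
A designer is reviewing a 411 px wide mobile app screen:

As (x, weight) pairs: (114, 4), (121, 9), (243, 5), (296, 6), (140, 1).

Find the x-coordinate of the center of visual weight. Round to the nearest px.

Weights sum to 4 + 9 + 5 + 6 + 1 = 25.
Σw·x = 4·114 + 9·121 + 5·243 + 6·296 + 1·140 = 4676, so x̄ = 4676/25 ≈ 187.04.

x ≈ 187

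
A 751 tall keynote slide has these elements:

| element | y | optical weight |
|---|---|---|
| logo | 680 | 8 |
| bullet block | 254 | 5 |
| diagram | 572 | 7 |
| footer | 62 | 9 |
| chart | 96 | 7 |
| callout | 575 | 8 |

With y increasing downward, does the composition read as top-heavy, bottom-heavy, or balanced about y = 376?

balanced

Σw = 8 + 5 + 7 + 9 + 7 + 8 = 44.
Σw·y = 16544; ȳ = 16544/44 ≈ 376.00.
The centroid 376.00 matches the midline at 376, so the layout is balanced.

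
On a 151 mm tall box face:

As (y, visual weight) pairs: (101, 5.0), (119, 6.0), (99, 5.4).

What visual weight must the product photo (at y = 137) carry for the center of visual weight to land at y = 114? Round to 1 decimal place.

w ≈ 5.0

Existing Σw = 16.4 (5.0 + 6.0 + 5.4); existing moment 5.0·101 + 6.0·119 + 5.4·99 = 1753.6.
For the centroid to hit 114: (1753.6 + w·137) / (16.4 + w) = 114.
So w = (114·16.4 − 1753.6)/(137 − 114) = 116.0/23 ≈ 5.04.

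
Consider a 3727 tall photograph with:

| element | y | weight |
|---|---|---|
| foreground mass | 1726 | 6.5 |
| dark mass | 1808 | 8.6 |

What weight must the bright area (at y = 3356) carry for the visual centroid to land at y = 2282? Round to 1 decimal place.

Fixed elements: Σw = 6.5 + 8.6 = 15.1, Σw·y = 6.5·1726 + 8.6·1808 = 26767.8.
For the centroid to hit 2282: (26767.8 + w·3356) / (15.1 + w) = 2282.
Solving: w = (2282·15.1 − 26767.8) / (3356 − 2282) = 7690.4 / 1074 ≈ 7.16.

w ≈ 7.2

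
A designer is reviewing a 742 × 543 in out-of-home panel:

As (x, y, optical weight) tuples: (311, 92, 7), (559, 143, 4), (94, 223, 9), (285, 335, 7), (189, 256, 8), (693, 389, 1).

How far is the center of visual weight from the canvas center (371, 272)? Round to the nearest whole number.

Σw = 7 + 4 + 9 + 7 + 8 + 1 = 36.
Σw·x = 9459; x̄ = 9459/36 ≈ 262.75.
Σw·y = 8005; ȳ = 8005/36 ≈ 222.36.
Offset from (371, 272): Δx ≈ -108.25, Δy ≈ -49.64; distance = √(Δx² + Δy²) ≈ 119.09.

≈ 119 in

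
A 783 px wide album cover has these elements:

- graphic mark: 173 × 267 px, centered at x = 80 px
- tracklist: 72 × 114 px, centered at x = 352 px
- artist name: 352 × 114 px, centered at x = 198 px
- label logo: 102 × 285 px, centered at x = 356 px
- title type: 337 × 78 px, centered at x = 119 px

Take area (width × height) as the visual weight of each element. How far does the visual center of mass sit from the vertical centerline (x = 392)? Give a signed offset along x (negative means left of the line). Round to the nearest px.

≈ -205 px

Taking area as weight: graphic mark 173·267 = 46191, tracklist 72·114 = 8208, artist name 352·114 = 40128, label logo 102·285 = 29070, title type 337·78 = 26286. Sum 149883.
Σw·x = 46191·80 + 8208·352 + 40128·198 + 29070·356 + 26286·119 = 28006794, so x̄ = 28006794/149883 ≈ 186.86.
Offset from x = 392: 186.86 − 392 ≈ -205.14.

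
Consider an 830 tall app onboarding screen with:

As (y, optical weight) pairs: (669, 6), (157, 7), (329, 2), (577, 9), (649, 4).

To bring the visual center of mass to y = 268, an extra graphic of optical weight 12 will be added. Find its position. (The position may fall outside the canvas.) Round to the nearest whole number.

y ≈ -237

New total weight: (6 + 7 + 2 + 9 + 4) + 12 = 40.
y: need Σw·y = 40·268 = 10720. Existing = 6·669 + 7·157 + 2·329 + 9·577 + 4·649 = 13560. Remainder -2840 / 12 ≈ -236.67.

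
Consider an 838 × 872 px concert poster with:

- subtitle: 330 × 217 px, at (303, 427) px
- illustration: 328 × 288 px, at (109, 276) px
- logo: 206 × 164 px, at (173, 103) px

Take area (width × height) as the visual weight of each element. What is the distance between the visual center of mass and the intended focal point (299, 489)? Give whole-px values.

≈ 218 px

Taking area as weight: subtitle 330·217 = 71610, illustration 328·288 = 94464, logo 206·164 = 33784. Sum 199858.
Σw·x = 71610·303 + 94464·109 + 33784·173 = 37839038, so x̄ = 37839038/199858 ≈ 189.33.
Σw·y = 71610·427 + 94464·276 + 33784·103 = 60129286, so ȳ = 60129286/199858 ≈ 300.86.
From (299, 489): dx = -109.67, dy = -188.14, so the distance is √(dx²+dy²) ≈ 217.77.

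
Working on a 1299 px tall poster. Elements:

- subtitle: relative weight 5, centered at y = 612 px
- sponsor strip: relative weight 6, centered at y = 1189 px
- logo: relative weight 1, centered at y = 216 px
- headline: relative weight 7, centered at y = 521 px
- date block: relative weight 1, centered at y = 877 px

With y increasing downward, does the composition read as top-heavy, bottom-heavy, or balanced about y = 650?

Weights sum to 5 + 6 + 1 + 7 + 1 = 20.
y-moment: 5·612 + 6·1189 + 1·216 + 7·521 + 1·877 = 14934; centroid 14934/20 ≈ 746.70.
746.7 vs midline 650 → bottom-heavy.

bottom-heavy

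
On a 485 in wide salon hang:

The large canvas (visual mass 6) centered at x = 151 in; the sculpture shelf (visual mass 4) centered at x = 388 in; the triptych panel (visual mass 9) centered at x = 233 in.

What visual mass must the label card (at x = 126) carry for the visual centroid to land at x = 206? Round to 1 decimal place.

Known weights sum to 6 + 4 + 9 = 19; their moment is 6·151 + 4·388 + 9·233 = 4555.
Balance at x = 206 requires (4555 + w·126) / (19 + w) = 206.
Rearranging, w·(126 − 206) = 206·19 − 4555 = -641, so w ≈ -641/-80 = 8.01.

w ≈ 8.0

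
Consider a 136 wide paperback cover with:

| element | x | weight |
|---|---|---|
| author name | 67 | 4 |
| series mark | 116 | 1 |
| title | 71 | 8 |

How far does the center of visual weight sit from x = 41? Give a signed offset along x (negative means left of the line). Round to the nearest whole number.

≈ 32

Σw = 4 + 1 + 8 = 13.
x-moment: 4·67 + 1·116 + 8·71 = 952; centroid 952/13 ≈ 73.23.
Offset from x = 41: 73.23 − 41 ≈ 32.23.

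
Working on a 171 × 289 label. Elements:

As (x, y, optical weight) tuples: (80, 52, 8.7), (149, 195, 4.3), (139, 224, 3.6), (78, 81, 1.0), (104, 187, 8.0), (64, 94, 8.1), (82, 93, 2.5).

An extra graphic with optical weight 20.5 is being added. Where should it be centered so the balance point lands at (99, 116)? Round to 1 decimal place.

With the extra graphic, Σw becomes 8.7 + 4.3 + 3.6 + 1.0 + 8.0 + 8.1 + 2.5 + 20.5 = 56.7.
x: need Σw·x = 56.7·99 = 5613.3. Existing = 8.7·80 + 4.3·149 + 3.6·139 + 1.0·78 + 8.0·104 + 8.1·64 + 2.5·82 = 3470.5. Remainder 2142.8 / 20.5 ≈ 104.53.
y: need Σw·y = 56.7·116 = 6577.2. Existing = 8.7·52 + 4.3·195 + 3.6·224 + 1.0·81 + 8.0·187 + 8.1·94 + 2.5·93 = 4668.2. Remainder 1909.0 / 20.5 ≈ 93.12.

(104.5, 93.1)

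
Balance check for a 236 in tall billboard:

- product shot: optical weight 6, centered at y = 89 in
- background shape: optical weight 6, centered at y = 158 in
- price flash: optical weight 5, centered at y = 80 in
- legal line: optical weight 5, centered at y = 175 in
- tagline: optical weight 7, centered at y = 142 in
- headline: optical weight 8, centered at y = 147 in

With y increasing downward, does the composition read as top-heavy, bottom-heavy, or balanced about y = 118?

Weights sum to 6 + 6 + 5 + 5 + 7 + 8 = 37.
y: (6·89 + 6·158 + 5·80 + 5·175 + 7·142 + 8·147) / 37 = 4927 / 37 ≈ 133.16
133.2 vs midline 118 → bottom-heavy.

bottom-heavy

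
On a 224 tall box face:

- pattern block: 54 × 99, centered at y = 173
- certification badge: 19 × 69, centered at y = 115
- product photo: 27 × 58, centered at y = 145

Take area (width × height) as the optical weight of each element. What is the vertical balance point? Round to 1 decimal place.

y ≈ 158.4

Areas → weights: pattern block 54·99 = 5346, certification badge 19·69 = 1311, product photo 27·58 = 1566; Σw = 8223.
y: (5346·173 + 1311·115 + 1566·145) / 8223 = 1302693 / 8223 ≈ 158.42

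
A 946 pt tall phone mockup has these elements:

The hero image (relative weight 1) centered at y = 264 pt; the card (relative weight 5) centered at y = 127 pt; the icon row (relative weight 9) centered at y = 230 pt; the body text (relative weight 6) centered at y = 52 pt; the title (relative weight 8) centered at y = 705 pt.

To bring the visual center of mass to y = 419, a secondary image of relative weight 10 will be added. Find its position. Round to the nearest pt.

y ≈ 742

New total weight: (1 + 5 + 9 + 6 + 8) + 10 = 39.
y: target moment 39×419 = 16341; current 1·264 + 5·127 + 9·230 + 6·52 + 8·705 = 8921; the secondary image supplies 7420, so y = 7420/10 ≈ 742.00.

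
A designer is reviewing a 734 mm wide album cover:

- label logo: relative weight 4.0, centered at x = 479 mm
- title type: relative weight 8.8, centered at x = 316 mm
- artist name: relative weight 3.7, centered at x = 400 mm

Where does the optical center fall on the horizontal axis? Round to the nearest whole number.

x ≈ 374

Σw = 4.0 + 8.8 + 3.7 = 16.5.
x: (4.0·479 + 8.8·316 + 3.7·400) / 16.5 = 6176.8 / 16.5 ≈ 374.35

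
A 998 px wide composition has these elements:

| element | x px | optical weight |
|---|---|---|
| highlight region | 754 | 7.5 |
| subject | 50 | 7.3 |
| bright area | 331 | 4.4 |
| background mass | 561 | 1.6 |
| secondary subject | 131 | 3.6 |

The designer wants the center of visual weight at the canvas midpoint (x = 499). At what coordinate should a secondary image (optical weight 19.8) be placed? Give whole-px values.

After adding the secondary image, total weight = 7.5 + 7.3 + 4.4 + 1.6 + 3.6 + 19.8 = 44.2.
x: need Σw·x = 44.2·499 = 22055.8. Existing = 7.5·754 + 7.3·50 + 4.4·331 + 1.6·561 + 3.6·131 = 8845.6. Remainder 13210.2 / 19.8 ≈ 667.18.

x ≈ 667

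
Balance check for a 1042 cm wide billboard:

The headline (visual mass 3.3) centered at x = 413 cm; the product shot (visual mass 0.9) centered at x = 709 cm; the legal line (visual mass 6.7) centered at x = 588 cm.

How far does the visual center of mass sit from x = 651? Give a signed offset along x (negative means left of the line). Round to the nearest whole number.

Weights sum to 3.3 + 0.9 + 6.7 = 10.9.
x-moment: 3.3·413 + 0.9·709 + 6.7·588 = 5940.6; centroid 5940.6/10.9 ≈ 545.01.
Against x = 651, that's 545.01 − 651 = -105.99.

≈ -106 cm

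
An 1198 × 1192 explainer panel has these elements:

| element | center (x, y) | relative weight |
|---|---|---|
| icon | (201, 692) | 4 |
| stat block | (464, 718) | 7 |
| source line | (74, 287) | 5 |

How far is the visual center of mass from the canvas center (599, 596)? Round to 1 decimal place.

≈ 323.2

Σw = 4 + 7 + 5 = 16.
Σw·x = 4·201 + 7·464 + 5·74 = 4422, so x̄ = 4422/16 ≈ 276.38.
Σw·y = 4·692 + 7·718 + 5·287 = 9229, so ȳ = 9229/16 ≈ 576.81.
Relative to (599, 596): Δ = (-322.62, -19.19); |Δ| = √(-322.62² + -19.19²) ≈ 323.20.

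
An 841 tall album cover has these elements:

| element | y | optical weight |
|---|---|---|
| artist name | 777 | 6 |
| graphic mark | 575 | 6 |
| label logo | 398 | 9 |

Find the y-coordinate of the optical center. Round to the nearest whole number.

Weights sum to 6 + 6 + 9 = 21.
y-moment: 6·777 + 6·575 + 9·398 = 11694; centroid 11694/21 ≈ 556.86.

y ≈ 557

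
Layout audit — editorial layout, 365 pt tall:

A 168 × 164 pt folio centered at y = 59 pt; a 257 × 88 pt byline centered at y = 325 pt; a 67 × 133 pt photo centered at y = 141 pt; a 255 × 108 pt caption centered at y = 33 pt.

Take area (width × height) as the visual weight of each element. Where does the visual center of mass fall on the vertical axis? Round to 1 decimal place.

Areas → weights: folio 168·164 = 27552, byline 257·88 = 22616, photo 67·133 = 8911, caption 255·108 = 27540; Σw = 86619.
Σw·y = 27552·59 + 22616·325 + 8911·141 + 27540·33 = 11141039, so ȳ = 11141039/86619 ≈ 128.62.

y ≈ 128.6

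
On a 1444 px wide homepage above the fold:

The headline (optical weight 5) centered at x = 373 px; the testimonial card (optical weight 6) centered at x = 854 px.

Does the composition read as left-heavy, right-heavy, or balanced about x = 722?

left-heavy

Weights sum to 5 + 6 = 11.
x-moment: 5·373 + 6·854 = 6989; centroid 6989/11 ≈ 635.36.
635.4 vs midline 722 → left-heavy.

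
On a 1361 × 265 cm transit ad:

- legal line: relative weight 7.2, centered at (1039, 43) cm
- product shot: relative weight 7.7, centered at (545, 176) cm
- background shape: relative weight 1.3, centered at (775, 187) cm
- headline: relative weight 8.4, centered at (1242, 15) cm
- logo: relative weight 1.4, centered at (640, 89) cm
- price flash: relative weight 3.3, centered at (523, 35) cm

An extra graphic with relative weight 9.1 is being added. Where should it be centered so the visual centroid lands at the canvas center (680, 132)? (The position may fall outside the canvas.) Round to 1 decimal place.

(40.9, 307.1)

With the extra graphic, Σw becomes 7.2 + 7.7 + 1.3 + 8.4 + 1.4 + 3.3 + 9.1 = 38.4.
Along x: (25739.5 + 9.1·x) / 38.4 = 680 (existing moment 7.2·1039 + 7.7·545 + 1.3·775 + 8.4·1242 + 1.4·640 + 3.3·523 = 25739.5) ⇒ x = (26112.0 − 25739.5) / 9.1 ≈ 40.93.
Along y: (2274.0 + 9.1·y) / 38.4 = 132 (existing moment 7.2·43 + 7.7·176 + 1.3·187 + 8.4·15 + 1.4·89 + 3.3·35 = 2274.0) ⇒ y = (5068.8 − 2274.0) / 9.1 ≈ 307.12.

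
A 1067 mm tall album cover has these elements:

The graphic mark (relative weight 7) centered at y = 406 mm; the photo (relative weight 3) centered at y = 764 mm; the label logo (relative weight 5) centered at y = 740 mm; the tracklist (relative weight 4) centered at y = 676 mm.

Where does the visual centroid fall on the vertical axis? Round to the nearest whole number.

Weights sum to 7 + 3 + 5 + 4 = 19.
Σw·y = 7·406 + 3·764 + 5·740 + 4·676 = 11538, so ȳ = 11538/19 ≈ 607.26.

y ≈ 607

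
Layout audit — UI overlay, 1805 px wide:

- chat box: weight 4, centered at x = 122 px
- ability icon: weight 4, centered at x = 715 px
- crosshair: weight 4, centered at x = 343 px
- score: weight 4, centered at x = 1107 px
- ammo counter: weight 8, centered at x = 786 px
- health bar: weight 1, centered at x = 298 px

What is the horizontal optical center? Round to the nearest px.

x ≈ 629

Σw = 4 + 4 + 4 + 4 + 8 + 1 = 25.
x: moment 15734 / weight 25 ≈ 629.36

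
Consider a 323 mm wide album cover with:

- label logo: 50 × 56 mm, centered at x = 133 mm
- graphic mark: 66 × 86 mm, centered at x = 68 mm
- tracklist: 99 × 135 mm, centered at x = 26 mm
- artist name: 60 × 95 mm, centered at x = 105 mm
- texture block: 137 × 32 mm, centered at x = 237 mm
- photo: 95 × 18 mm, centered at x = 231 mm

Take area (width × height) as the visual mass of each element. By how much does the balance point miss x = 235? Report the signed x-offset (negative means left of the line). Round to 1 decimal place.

≈ -141.7 mm

Areas: label logo 50·56 = 2800, graphic mark 66·86 = 5676, tracklist 99·135 = 13365, artist name 60·95 = 5700, texture block 137·32 = 4384, photo 95·18 = 1710. Total weight = 33635.
Σw·x = 2800·133 + 5676·68 + 13365·26 + 5700·105 + 4384·237 + 1710·231 = 3138376, so x̄ = 3138376/33635 ≈ 93.31.
Difference: 93.31 − 235 ≈ -141.69.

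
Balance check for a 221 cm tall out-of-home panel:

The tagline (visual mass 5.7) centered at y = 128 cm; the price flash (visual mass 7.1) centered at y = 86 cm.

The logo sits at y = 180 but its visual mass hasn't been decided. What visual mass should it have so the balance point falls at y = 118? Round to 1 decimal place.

Fixed elements: Σw = 5.7 + 7.1 = 12.8, Σw·y = 5.7·128 + 7.1·86 = 1340.2.
Balance at y = 118 requires (1340.2 + w·180) / (12.8 + w) = 118.
Solving: w = (118·12.8 − 1340.2) / (180 − 118) = 170.2 / 62 ≈ 2.75.

w ≈ 2.7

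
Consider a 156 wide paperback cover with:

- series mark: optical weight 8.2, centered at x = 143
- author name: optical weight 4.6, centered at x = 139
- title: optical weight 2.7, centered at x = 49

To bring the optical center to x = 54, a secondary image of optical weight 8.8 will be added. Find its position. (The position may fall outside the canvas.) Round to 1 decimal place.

x ≈ -71.8

New total weight: (8.2 + 4.6 + 2.7) + 8.8 = 24.3.
x: target moment 24.3×54 = 1312.2; current 8.2·143 + 4.6·139 + 2.7·49 = 1944.3; the secondary image supplies -632.1, so x = -632.1/8.8 ≈ -71.83.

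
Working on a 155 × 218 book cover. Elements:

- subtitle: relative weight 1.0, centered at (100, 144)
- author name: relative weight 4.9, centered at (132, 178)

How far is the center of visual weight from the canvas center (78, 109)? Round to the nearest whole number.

Weights sum to 1.0 + 4.9 = 5.9.
x: (1.0·100 + 4.9·132) / 5.9 = 746.8 / 5.9 ≈ 126.58
y: (1.0·144 + 4.9·178) / 5.9 = 1016.2 / 5.9 ≈ 172.24
Relative to (78, 109): Δ = (48.58, 63.24); |Δ| = √(48.58² + 63.24²) ≈ 79.74.

≈ 80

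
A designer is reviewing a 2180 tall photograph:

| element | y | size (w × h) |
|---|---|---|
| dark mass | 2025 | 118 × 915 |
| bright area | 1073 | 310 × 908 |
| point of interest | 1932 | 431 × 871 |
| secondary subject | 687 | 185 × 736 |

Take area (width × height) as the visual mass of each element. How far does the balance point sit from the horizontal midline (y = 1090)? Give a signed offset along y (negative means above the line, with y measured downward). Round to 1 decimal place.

Areas: dark mass 118·915 = 107970, bright area 310·908 = 281480, point of interest 431·871 = 375401, secondary subject 185·736 = 136160. Total weight = 901011.
y: (107970·2025 + 281480·1073 + 375401·1932 + 136160·687) / 901011 = 1339483942 / 901011 ≈ 1486.65
Against y = 1090, that's 1486.65 − 1090 = 396.65.

≈ 396.6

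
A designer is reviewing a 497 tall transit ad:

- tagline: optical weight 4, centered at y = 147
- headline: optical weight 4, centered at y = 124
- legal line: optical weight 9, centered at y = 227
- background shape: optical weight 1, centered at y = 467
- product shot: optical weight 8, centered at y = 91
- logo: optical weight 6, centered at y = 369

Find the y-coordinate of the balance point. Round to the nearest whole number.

y ≈ 204

Weights sum to 4 + 4 + 9 + 1 + 8 + 6 = 32.
Σw·y = 6536; ȳ = 6536/32 ≈ 204.25.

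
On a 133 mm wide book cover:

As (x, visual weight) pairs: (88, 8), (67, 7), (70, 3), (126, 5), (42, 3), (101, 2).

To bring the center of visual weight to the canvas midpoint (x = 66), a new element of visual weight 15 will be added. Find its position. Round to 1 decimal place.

After adding the new element, total weight = 8 + 7 + 3 + 5 + 3 + 2 + 15 = 43.
x: target moment 43×66 = 2838; current 8·88 + 7·67 + 3·70 + 5·126 + 3·42 + 2·101 = 2341; the new element supplies 497, so x = 497/15 ≈ 33.13.

x ≈ 33.1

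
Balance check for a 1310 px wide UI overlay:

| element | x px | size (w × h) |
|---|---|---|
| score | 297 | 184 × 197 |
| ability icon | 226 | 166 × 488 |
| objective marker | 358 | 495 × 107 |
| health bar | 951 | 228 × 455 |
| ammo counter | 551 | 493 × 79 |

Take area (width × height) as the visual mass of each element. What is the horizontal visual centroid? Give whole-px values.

x ≈ 537

Areas: score 184·197 = 36248, ability icon 166·488 = 81008, objective marker 495·107 = 52965, health bar 228·455 = 103740, ammo counter 493·79 = 38947. Total weight = 312908.
Σw·x = 36248·297 + 81008·226 + 52965·358 + 103740·951 + 38947·551 = 168151471, so x̄ = 168151471/312908 ≈ 537.38.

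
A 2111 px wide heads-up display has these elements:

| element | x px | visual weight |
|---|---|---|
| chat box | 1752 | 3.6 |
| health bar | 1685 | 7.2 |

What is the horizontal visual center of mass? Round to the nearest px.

x ≈ 1707

Σw = 3.6 + 7.2 = 10.8.
Σw·x = 3.6·1752 + 7.2·1685 = 18439.2, so x̄ = 18439.2/10.8 ≈ 1707.33.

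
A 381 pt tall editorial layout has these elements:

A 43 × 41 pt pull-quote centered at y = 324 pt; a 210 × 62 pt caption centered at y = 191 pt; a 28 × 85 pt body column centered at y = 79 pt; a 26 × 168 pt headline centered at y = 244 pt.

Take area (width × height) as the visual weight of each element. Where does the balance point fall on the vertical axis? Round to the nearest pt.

y ≈ 200

Taking area as weight: pull-quote 43·41 = 1763, caption 210·62 = 13020, body column 28·85 = 2380, headline 26·168 = 4368. Sum 21531.
Σw·y = 1763·324 + 13020·191 + 2380·79 + 4368·244 = 4311844, so ȳ = 4311844/21531 ≈ 200.26.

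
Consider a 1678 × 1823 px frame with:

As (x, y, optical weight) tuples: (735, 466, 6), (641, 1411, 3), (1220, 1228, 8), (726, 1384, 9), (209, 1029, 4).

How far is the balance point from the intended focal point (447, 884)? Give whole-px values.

Total weight = 6 + 3 + 8 + 9 + 4 = 30.
x-moment: 6·735 + 3·641 + 8·1220 + 9·726 + 4·209 = 23463; centroid 23463/30 ≈ 782.10.
y-moment: 6·466 + 3·1411 + 8·1228 + 9·1384 + 4·1029 = 33425; centroid 33425/30 ≈ 1114.17.
From (447, 884): dx = 335.10, dy = 230.17, so the distance is √(dx²+dy²) ≈ 406.53.

≈ 407 px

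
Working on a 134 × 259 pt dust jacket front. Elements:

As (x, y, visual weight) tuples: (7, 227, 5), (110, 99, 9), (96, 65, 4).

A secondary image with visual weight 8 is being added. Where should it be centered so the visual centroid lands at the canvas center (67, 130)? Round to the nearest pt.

New total weight: (5 + 9 + 4) + 8 = 26.
x: need Σw·x = 26·67 = 1742. Existing = 5·7 + 9·110 + 4·96 = 1409. Remainder 333 / 8 ≈ 41.62.
y: need Σw·y = 26·130 = 3380. Existing = 5·227 + 9·99 + 4·65 = 2286. Remainder 1094 / 8 ≈ 136.75.

(42, 137)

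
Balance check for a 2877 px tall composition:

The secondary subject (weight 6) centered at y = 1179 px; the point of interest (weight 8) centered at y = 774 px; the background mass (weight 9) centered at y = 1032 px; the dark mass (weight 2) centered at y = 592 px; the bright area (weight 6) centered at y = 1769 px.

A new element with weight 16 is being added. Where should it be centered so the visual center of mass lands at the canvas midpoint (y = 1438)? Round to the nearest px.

New total weight: (6 + 8 + 9 + 2 + 6) + 16 = 47.
y: need Σw·y = 47·1438 = 67586. Existing = 6·1179 + 8·774 + 9·1032 + 2·592 + 6·1769 = 34352. Remainder 33234 / 16 ≈ 2077.12.

y ≈ 2077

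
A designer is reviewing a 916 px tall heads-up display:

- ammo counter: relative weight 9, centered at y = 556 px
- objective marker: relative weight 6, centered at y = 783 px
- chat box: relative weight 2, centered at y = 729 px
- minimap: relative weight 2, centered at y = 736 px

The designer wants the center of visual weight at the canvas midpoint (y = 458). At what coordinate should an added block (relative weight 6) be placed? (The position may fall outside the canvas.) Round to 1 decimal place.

y ≈ -197.0

New total weight: (9 + 6 + 2 + 2) + 6 = 25.
y: target moment 25×458 = 11450; current 9·556 + 6·783 + 2·729 + 2·736 = 12632; the added block supplies -1182, so y = -1182/6 ≈ -197.00.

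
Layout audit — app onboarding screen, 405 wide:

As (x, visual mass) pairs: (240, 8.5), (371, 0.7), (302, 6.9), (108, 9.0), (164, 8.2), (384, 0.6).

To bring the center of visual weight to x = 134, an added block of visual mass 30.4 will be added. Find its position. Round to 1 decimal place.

After adding the added block, total weight = 8.5 + 0.7 + 6.9 + 9.0 + 8.2 + 0.6 + 30.4 = 64.3.
x: target moment 64.3×134 = 8616.2; current 8.5·240 + 0.7·371 + 6.9·302 + 9.0·108 + 8.2·164 + 0.6·384 = 6930.7; the added block supplies 1685.5, so x = 1685.5/30.4 ≈ 55.44.

x ≈ 55.4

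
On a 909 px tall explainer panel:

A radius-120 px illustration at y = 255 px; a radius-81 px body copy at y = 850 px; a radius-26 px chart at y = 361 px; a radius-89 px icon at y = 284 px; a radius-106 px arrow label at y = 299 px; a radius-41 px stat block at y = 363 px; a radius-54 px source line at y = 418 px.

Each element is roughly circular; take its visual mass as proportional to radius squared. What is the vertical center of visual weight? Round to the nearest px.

y ≈ 373

r² weights: illustration 120² = 14400, body copy 81² = 6561, chart 26² = 676, icon 89² = 7921, arrow label 106² = 11236, stat block 41² = 1681, source line 54² = 2916. Total = 45391.
Σw·y = 16931105; ȳ = 16931105/45391 ≈ 373.01.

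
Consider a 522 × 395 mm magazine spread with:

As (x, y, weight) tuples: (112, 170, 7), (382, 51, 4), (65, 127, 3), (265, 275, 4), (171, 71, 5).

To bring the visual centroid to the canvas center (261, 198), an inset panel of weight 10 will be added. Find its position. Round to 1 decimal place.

(419.1, 330.4)

After adding the inset panel, total weight = 7 + 4 + 3 + 4 + 5 + 10 = 33.
x: need Σw·x = 33·261 = 8613. Existing = 7·112 + 4·382 + 3·65 + 4·265 + 5·171 = 4422. Remainder 4191 / 10 ≈ 419.10.
y: need Σw·y = 33·198 = 6534. Existing = 7·170 + 4·51 + 3·127 + 4·275 + 5·71 = 3230. Remainder 3304 / 10 ≈ 330.40.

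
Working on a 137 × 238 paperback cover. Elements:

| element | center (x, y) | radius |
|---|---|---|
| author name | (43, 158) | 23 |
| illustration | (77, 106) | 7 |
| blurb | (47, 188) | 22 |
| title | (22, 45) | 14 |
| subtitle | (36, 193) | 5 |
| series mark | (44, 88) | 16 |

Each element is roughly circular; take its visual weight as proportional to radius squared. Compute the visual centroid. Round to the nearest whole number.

(43, 140)

r² weights: author name 23² = 529, illustration 7² = 49, blurb 22² = 484, title 14² = 196, subtitle 5² = 25, series mark 16² = 256. Total = 1539.
x: moment 65744 / weight 1539 ≈ 42.72
Σw·y = 215941; ȳ = 215941/1539 ≈ 140.31.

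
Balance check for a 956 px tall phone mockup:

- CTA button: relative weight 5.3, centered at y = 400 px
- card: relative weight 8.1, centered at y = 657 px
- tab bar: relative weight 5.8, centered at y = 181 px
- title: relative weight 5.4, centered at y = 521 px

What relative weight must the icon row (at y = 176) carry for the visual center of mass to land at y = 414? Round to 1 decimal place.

w ≈ 4.7

Fixed elements: Σw = 5.3 + 8.1 + 5.8 + 5.4 = 24.6, Σw·y = 5.3·400 + 8.1·657 + 5.8·181 + 5.4·521 = 11304.9.
Set Σw·y/Σw = 414: (11304.9 + 176w) = 414·(24.6 + w).
Solving: w = (414·24.6 − 11304.9) / (176 − 414) = -1120.5 / -238 ≈ 4.71.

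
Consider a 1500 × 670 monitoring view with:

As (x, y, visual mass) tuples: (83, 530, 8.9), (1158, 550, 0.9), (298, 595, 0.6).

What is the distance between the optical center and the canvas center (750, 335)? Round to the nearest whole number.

≈ 596

Weights sum to 8.9 + 0.9 + 0.6 = 10.4.
x-moment: 8.9·83 + 0.9·1158 + 0.6·298 = 1959.7; centroid 1959.7/10.4 ≈ 188.43.
y-moment: 8.9·530 + 0.9·550 + 0.6·595 = 5569.0; centroid 5569.0/10.4 ≈ 535.48.
Offset from (750, 335): Δx ≈ -561.57, Δy ≈ 200.48; distance = √(Δx² + Δy²) ≈ 596.28.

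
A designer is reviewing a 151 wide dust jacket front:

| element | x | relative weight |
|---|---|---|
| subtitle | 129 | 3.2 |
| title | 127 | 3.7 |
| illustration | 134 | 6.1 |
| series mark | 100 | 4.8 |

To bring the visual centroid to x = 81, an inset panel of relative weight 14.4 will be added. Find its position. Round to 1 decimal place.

x ≈ 29.7

New total weight: (3.2 + 3.7 + 6.1 + 4.8) + 14.4 = 32.2.
Along x: (2180.1 + 14.4·x) / 32.2 = 81 (existing moment 3.2·129 + 3.7·127 + 6.1·134 + 4.8·100 = 2180.1) ⇒ x = (2608.2 − 2180.1) / 14.4 ≈ 29.73.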